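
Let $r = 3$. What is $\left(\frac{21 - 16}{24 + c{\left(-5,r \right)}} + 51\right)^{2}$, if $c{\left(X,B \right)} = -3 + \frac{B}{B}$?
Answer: $\frac{1270129}{484} \approx 2624.2$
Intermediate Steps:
$c{\left(X,B \right)} = -2$ ($c{\left(X,B \right)} = -3 + 1 = -2$)
$\left(\frac{21 - 16}{24 + c{\left(-5,r \right)}} + 51\right)^{2} = \left(\frac{21 - 16}{24 - 2} + 51\right)^{2} = \left(\frac{5}{22} + 51\right)^{2} = \left(\frac{1127}{22}\right)^{2} = \frac{1270129}{484}$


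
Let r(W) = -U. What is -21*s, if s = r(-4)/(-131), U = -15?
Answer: 315/131 ≈ 2.4046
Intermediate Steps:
r(W) = 15 (r(W) = -1*(-15) = 15)
s = -15/131 (s = 15/(-131) = 15*(-1/131) = -15/131 ≈ -0.11450)
-21*s = -21*(-15/131) = 315/131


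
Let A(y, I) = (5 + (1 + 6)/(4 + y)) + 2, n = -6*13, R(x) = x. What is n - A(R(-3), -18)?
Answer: -92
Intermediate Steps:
n = -78
A(y, I) = 7 + 7/(4 + y) (A(y, I) = (5 + 7/(4 + y)) + 2 = 7 + 7/(4 + y))
n - A(R(-3), -18) = -78 - 7*(5 - 3)/(4 - 3) = -78 - 7*2/1 = -78 - 7*2 = -78 - 1*14 = -78 - 14 = -92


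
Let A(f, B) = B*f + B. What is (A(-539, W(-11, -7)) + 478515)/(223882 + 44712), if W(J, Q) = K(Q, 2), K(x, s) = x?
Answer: 482281/268594 ≈ 1.7956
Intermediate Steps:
W(J, Q) = Q
A(f, B) = B + B*f
(A(-539, W(-11, -7)) + 478515)/(223882 + 44712) = (-7*(1 - 539) + 478515)/(223882 + 44712) = (-7*(-538) + 478515)/268594 = (3766 + 478515)*(1/268594) = 482281*(1/268594) = 482281/268594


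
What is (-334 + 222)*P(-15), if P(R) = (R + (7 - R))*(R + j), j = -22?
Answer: 29008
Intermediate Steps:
P(R) = -154 + 7*R (P(R) = (R + (7 - R))*(R - 22) = 7*(-22 + R) = -154 + 7*R)
(-334 + 222)*P(-15) = (-334 + 222)*(-154 + 7*(-15)) = -112*(-154 - 105) = -112*(-259) = 29008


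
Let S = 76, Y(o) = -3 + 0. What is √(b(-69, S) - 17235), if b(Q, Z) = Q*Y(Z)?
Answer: 6*I*√473 ≈ 130.49*I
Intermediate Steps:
Y(o) = -3
b(Q, Z) = -3*Q (b(Q, Z) = Q*(-3) = -3*Q)
√(b(-69, S) - 17235) = √(-3*(-69) - 17235) = √(207 - 17235) = √(-17028) = 6*I*√473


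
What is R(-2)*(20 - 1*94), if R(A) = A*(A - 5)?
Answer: -1036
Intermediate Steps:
R(A) = A*(-5 + A)
R(-2)*(20 - 1*94) = (-2*(-5 - 2))*(20 - 1*94) = (-2*(-7))*(20 - 94) = 14*(-74) = -1036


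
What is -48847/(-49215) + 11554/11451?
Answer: 375992369/187853655 ≈ 2.0015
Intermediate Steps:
-48847/(-49215) + 11554/11451 = -48847*(-1/49215) + 11554*(1/11451) = 48847/49215 + 11554/11451 = 375992369/187853655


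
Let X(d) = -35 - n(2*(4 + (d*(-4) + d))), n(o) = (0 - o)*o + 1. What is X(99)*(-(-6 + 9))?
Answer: -1030080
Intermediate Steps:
n(o) = 1 - o² (n(o) = (-o)*o + 1 = -o² + 1 = 1 - o²)
X(d) = -36 + (8 - 6*d)² (X(d) = -35 - (1 - (2*(4 + (d*(-4) + d)))²) = -35 - (1 - (2*(4 + (-4*d + d)))²) = -35 - (1 - (2*(4 - 3*d))²) = -35 - (1 - (8 - 6*d)²) = -35 + (-1 + (8 - 6*d)²) = -36 + (8 - 6*d)²)
X(99)*(-(-6 + 9)) = (-36 + 4*(-4 + 3*99)²)*(-(-6 + 9)) = (-36 + 4*(-4 + 297)²)*(-1*3) = (-36 + 4*293²)*(-3) = (-36 + 4*85849)*(-3) = (-36 + 343396)*(-3) = 343360*(-3) = -1030080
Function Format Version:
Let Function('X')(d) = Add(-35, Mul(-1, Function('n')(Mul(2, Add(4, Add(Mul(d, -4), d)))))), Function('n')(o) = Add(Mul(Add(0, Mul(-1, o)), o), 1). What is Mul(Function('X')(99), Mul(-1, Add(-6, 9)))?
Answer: -1030080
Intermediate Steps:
Function('n')(o) = Add(1, Mul(-1, Pow(o, 2))) (Function('n')(o) = Add(Mul(Mul(-1, o), o), 1) = Add(Mul(-1, Pow(o, 2)), 1) = Add(1, Mul(-1, Pow(o, 2))))
Function('X')(d) = Add(-36, Pow(Add(8, Mul(-6, d)), 2)) (Function('X')(d) = Add(-35, Mul(-1, Add(1, Mul(-1, Pow(Mul(2, Add(4, Add(Mul(d, -4), d))), 2))))) = Add(-35, Mul(-1, Add(1, Mul(-1, Pow(Mul(2, Add(4, Add(Mul(-4, d), d))), 2))))) = Add(-35, Mul(-1, Add(1, Mul(-1, Pow(Mul(2, Add(4, Mul(-3, d))), 2))))) = Add(-35, Mul(-1, Add(1, Mul(-1, Pow(Add(8, Mul(-6, d)), 2))))) = Add(-35, Add(-1, Pow(Add(8, Mul(-6, d)), 2))) = Add(-36, Pow(Add(8, Mul(-6, d)), 2)))
Mul(Function('X')(99), Mul(-1, Add(-6, 9))) = Mul(Add(-36, Mul(4, Pow(Add(-4, Mul(3, 99)), 2))), Mul(-1, Add(-6, 9))) = Mul(Add(-36, Mul(4, Pow(Add(-4, 297), 2))), Mul(-1, 3)) = Mul(Add(-36, Mul(4, Pow(293, 2))), -3) = Mul(Add(-36, Mul(4, 85849)), -3) = Mul(Add(-36, 343396), -3) = Mul(343360, -3) = -1030080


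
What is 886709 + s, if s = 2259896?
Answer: 3146605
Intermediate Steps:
886709 + s = 886709 + 2259896 = 3146605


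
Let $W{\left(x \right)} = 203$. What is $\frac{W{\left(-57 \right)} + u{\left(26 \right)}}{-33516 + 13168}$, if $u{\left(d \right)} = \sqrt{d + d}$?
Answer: $- \frac{203}{20348} - \frac{\sqrt{13}}{10174} \approx -0.010331$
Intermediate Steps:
$u{\left(d \right)} = \sqrt{2} \sqrt{d}$ ($u{\left(d \right)} = \sqrt{2 d} = \sqrt{2} \sqrt{d}$)
$\frac{W{\left(-57 \right)} + u{\left(26 \right)}}{-33516 + 13168} = \frac{203 + \sqrt{2} \sqrt{26}}{-33516 + 13168} = \frac{203 + 2 \sqrt{13}}{-20348} = \left(203 + 2 \sqrt{13}\right) \left(- \frac{1}{20348}\right) = - \frac{203}{20348} - \frac{\sqrt{13}}{10174}$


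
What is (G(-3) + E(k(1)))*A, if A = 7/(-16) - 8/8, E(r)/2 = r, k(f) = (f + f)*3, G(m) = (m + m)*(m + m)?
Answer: -69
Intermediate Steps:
G(m) = 4*m**2 (G(m) = (2*m)*(2*m) = 4*m**2)
k(f) = 6*f (k(f) = (2*f)*3 = 6*f)
E(r) = 2*r
A = -23/16 (A = 7*(-1/16) - 8*1/8 = -7/16 - 1 = -23/16 ≈ -1.4375)
(G(-3) + E(k(1)))*A = (4*(-3)**2 + 2*(6*1))*(-23/16) = (4*9 + 2*6)*(-23/16) = (36 + 12)*(-23/16) = 48*(-23/16) = -69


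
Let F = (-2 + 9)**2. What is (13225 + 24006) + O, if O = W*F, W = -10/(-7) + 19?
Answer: 38232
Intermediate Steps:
F = 49 (F = 7**2 = 49)
W = 143/7 (W = -10*(-1/7) + 19 = 10/7 + 19 = 143/7 ≈ 20.429)
O = 1001 (O = (143/7)*49 = 1001)
(13225 + 24006) + O = (13225 + 24006) + 1001 = 37231 + 1001 = 38232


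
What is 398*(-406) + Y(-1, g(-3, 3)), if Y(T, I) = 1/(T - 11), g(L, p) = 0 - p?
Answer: -1939057/12 ≈ -1.6159e+5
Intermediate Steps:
g(L, p) = -p
Y(T, I) = 1/(-11 + T)
398*(-406) + Y(-1, g(-3, 3)) = 398*(-406) + 1/(-11 - 1) = -161588 + 1/(-12) = -161588 - 1/12 = -1939057/12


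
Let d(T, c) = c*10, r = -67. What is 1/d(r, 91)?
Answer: 1/910 ≈ 0.0010989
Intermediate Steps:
d(T, c) = 10*c
1/d(r, 91) = 1/(10*91) = 1/910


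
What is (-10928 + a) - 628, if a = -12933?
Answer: -24489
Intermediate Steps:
(-10928 + a) - 628 = (-10928 - 12933) - 628 = -23861 - 628 = -24489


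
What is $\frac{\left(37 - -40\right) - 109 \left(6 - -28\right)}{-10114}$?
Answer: $\frac{3629}{10114} \approx 0.35881$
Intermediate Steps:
$\frac{\left(37 - -40\right) - 109 \left(6 - -28\right)}{-10114} = \left(\left(37 + 40\right) - 109 \left(6 + 28\right)\right) \left(- \frac{1}{10114}\right) = \left(77 - 3706\right) \left(- \frac{1}{10114}\right) = \left(-3629\right) \left(- \frac{1}{10114}\right) = \frac{3629}{10114}$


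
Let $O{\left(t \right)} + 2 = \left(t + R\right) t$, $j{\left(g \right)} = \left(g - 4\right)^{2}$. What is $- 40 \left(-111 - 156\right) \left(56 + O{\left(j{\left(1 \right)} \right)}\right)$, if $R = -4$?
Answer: $1057320$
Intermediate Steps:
$j{\left(g \right)} = \left(-4 + g\right)^{2}$
$O{\left(t \right)} = -2 + t \left(-4 + t\right)$ ($O{\left(t \right)} = -2 + \left(t - 4\right) t = -2 + \left(-4 + t\right) t = -2 + t \left(-4 + t\right)$)
$- 40 \left(-111 - 156\right) \left(56 + O{\left(j{\left(1 \right)} \right)}\right) = - 40 \left(-111 - 156\right) \left(56 - \left(2 - \left(-4 + 1\right)^{4} + 4 \left(-4 + 1\right)^{2}\right)\right) = - 40 \left(- 267 \left(56 - \left(2 - 81 + 36\right)\right)\right) = - 40 \left(- 267 \left(56 - \left(38 - 81\right)\right)\right) = - 40 \left(- 267 \left(56 - -43\right)\right) = - 40 \left(- 267 \left(56 + 43\right)\right) = - 40 \left(\left(-267\right) 99\right) = \left(-40\right) \left(-26433\right) = 1057320$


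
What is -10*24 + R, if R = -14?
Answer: -254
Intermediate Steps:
-10*24 + R = -10*24 - 14 = -240 - 14 = -254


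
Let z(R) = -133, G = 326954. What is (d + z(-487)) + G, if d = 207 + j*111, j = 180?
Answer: 347008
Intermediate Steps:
d = 20187 (d = 207 + 180*111 = 207 + 19980 = 20187)
(d + z(-487)) + G = (20187 - 133) + 326954 = 20054 + 326954 = 347008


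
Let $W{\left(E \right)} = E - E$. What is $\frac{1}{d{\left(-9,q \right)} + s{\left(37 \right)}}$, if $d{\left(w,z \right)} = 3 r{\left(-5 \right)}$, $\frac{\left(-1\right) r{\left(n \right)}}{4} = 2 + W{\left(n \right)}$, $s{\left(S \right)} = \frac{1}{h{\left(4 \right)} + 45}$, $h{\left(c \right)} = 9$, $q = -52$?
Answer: $- \frac{54}{1295} \approx -0.041699$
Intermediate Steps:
$W{\left(E \right)} = 0$
$s{\left(S \right)} = \frac{1}{54}$ ($s{\left(S \right)} = \frac{1}{9 + 45} = \frac{1}{54}$)
$r{\left(n \right)} = -8$ ($r{\left(n \right)} = - 4 \left(2 + 0\right) = \left(-4\right) 2 = -8$)
$d{\left(w,z \right)} = -24$ ($d{\left(w,z \right)} = 3 \left(-8\right) = -24$)
$\frac{1}{d{\left(-9,q \right)} + s{\left(37 \right)}} = \frac{1}{-24 + \frac{1}{54}} = \frac{1}{- \frac{1295}{54}} = - \frac{54}{1295}$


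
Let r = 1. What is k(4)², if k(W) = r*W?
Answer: 16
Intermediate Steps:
k(W) = W (k(W) = 1*W = W)
k(4)² = 4² = 16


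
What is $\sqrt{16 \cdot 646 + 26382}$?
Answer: $\sqrt{36718} \approx 191.62$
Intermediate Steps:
$\sqrt{16 \cdot 646 + 26382} = \sqrt{10336 + 26382} = \sqrt{36718}$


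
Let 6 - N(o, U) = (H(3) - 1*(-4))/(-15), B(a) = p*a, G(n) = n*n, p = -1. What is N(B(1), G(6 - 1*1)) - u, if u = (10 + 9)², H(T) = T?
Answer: -5318/15 ≈ -354.53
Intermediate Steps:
u = 361 (u = 19² = 361)
G(n) = n²
B(a) = -a
N(o, U) = 97/15 (N(o, U) = 6 - (3 - 1*(-4))/(-15) = 6 - (3 + 4)*(-1)/15 = 6 - 7*(-1)/15 = 6 - 1*(-7/15) = 6 + 7/15 = 97/15)
N(B(1), G(6 - 1*1)) - u = 97/15 - 1*361 = 97/15 - 361 = -5318/15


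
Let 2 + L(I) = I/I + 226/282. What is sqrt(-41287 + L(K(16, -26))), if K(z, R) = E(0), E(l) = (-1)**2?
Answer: I*sqrt(820830795)/141 ≈ 203.19*I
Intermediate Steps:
E(l) = 1
K(z, R) = 1
L(I) = -28/141 (L(I) = -2 + (I/I + 226/282) = -2 + (1 + 226*(1/282)) = -2 + (1 + 113/141) = -2 + 254/141 = -28/141)
sqrt(-41287 + L(K(16, -26))) = sqrt(-41287 - 28/141) = sqrt(-5821495/141) = I*sqrt(820830795)/141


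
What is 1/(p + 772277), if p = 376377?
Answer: 1/1148654 ≈ 8.7058e-7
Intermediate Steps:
1/(p + 772277) = 1/(376377 + 772277) = 1/1148654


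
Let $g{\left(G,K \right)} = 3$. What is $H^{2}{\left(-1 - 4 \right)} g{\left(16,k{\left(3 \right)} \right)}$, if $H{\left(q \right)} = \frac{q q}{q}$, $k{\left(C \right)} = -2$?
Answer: $75$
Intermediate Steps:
$H{\left(q \right)} = q$ ($H{\left(q \right)} = \frac{q^{2}}{q} = q$)
$H^{2}{\left(-1 - 4 \right)} g{\left(16,k{\left(3 \right)} \right)} = \left(-1 - 4\right)^{2} \cdot 3 = \left(-5\right)^{2} \cdot 3 = 25 \cdot 3 = 75$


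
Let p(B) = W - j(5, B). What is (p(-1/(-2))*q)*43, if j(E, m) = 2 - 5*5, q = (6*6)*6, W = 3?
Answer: 241488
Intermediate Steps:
q = 216 (q = 36*6 = 216)
j(E, m) = -23 (j(E, m) = 2 - 25 = -23)
p(B) = 26 (p(B) = 3 - 1*(-23) = 3 + 23 = 26)
(p(-1/(-2))*q)*43 = (26*216)*43 = 5616*43 = 241488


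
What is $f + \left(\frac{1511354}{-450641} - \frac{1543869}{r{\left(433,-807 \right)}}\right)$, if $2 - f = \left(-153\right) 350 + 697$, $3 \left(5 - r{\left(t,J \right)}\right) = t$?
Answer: $\frac{12042747627105}{188367938} \approx 63932.0$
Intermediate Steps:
$r{\left(t,J \right)} = 5 - \frac{t}{3}$
$f = 52855$ ($f = 2 - \left(\left(-153\right) 350 + 697\right) = 2 - \left(-53550 + 697\right) = 2 - -52853 = 2 + 52853 = 52855$)
$f + \left(\frac{1511354}{-450641} - \frac{1543869}{r{\left(433,-807 \right)}}\right) = 52855 - \left(\frac{1511354}{450641} + \frac{1543869}{5 - \frac{433}{3}}\right) = 52855 - \left(\frac{1511354}{450641} + \frac{1543869}{- \frac{418}{3}}\right) = 52855 - - \frac{2086560264115}{188367938} = 52855 + \left(- \frac{1511354}{450641} + \frac{4631607}{418}\right) = 52855 + \frac{2086560264115}{188367938} = \frac{12042747627105}{188367938}$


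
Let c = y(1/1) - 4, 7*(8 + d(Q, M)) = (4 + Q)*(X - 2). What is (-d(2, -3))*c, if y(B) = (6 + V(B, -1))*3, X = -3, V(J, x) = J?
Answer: 1462/7 ≈ 208.86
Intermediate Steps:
d(Q, M) = -76/7 - 5*Q/7 (d(Q, M) = -8 + ((4 + Q)*(-3 - 2))/7 = -8 + ((4 + Q)*(-5))/7 = -8 + (-20 - 5*Q)/7 = -8 + (-20/7 - 5*Q/7) = -76/7 - 5*Q/7)
y(B) = 18 + 3*B (y(B) = (6 + B)*3 = 18 + 3*B)
c = 17 (c = (18 + 3/1) - 4 = (18 + 3*1) - 4 = (18 + 3) - 4 = 21 - 4 = 17)
(-d(2, -3))*c = -(-76/7 - 5/7*2)*17 = -(-76/7 - 10/7)*17 = -1*(-86/7)*17 = (86/7)*17 = 1462/7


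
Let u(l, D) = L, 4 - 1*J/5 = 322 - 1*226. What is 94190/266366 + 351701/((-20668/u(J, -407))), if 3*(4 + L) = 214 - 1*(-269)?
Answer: -7352999942971/2752626244 ≈ -2671.3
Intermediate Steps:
L = 157 (L = -4 + (214 - 1*(-269))/3 = -4 + (214 + 269)/3 = -4 + (⅓)*483 = -4 + 161 = 157)
J = -460 (J = 20 - 5*(322 - 1*226) = 20 - 5*(322 - 226) = 20 - 5*96 = 20 - 480 = -460)
u(l, D) = 157
94190/266366 + 351701/((-20668/u(J, -407))) = 94190/266366 + 351701/((-20668/157)) = 94190*(1/266366) + 351701/((-20668*1/157)) = 47095/133183 + 351701/(-20668/157) = 47095/133183 + 351701*(-157/20668) = 47095/133183 - 55217057/20668 = -7352999942971/2752626244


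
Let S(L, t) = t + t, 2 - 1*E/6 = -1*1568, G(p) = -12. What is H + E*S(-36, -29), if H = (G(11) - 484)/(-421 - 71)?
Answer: -67202156/123 ≈ -5.4636e+5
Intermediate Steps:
E = 9420 (E = 12 - (-6)*1568 = 12 - 6*(-1568) = 12 + 9408 = 9420)
S(L, t) = 2*t
H = 124/123 (H = (-12 - 484)/(-421 - 71) = -496/(-492) = -496*(-1/492) = 124/123 ≈ 1.0081)
H + E*S(-36, -29) = 124/123 + 9420*(2*(-29)) = 124/123 + 9420*(-58) = 124/123 - 546360 = -67202156/123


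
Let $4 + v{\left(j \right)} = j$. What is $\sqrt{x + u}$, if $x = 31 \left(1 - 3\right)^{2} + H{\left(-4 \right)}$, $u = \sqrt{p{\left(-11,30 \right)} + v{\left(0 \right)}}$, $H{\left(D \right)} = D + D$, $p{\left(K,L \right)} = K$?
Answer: $\sqrt{116 + i \sqrt{15}} \approx 10.772 + 0.1798 i$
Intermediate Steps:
$H{\left(D \right)} = 2 D$
$v{\left(j \right)} = -4 + j$
$u = i \sqrt{15}$ ($u = \sqrt{-11 + \left(-4 + 0\right)} = \sqrt{-11 - 4} = \sqrt{-15} = i \sqrt{15} \approx 3.873 i$)
$x = 116$ ($x = 31 \left(1 - 3\right)^{2} + 2 \left(-4\right) = 31 \left(-2\right)^{2} - 8 = 31 \cdot 4 - 8 = 124 - 8 = 116$)
$\sqrt{x + u} = \sqrt{116 + i \sqrt{15}}$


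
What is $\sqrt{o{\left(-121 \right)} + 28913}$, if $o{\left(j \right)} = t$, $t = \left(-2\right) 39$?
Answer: $\sqrt{28835} \approx 169.81$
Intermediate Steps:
$t = -78$
$o{\left(j \right)} = -78$
$\sqrt{o{\left(-121 \right)} + 28913} = \sqrt{-78 + 28913} = \sqrt{28835}$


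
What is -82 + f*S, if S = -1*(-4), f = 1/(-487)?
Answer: -39938/487 ≈ -82.008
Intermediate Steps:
f = -1/487 ≈ -0.0020534
S = 4
-82 + f*S = -82 - 1/487*4 = -82 - 4/487 = -39938/487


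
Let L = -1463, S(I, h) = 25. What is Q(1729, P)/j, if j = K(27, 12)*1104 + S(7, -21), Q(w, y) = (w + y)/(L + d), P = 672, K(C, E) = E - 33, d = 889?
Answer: 343/1899038 ≈ 0.00018062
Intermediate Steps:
K(C, E) = -33 + E
Q(w, y) = -w/574 - y/574 (Q(w, y) = (w + y)/(-1463 + 889) = (w + y)/(-574) = (w + y)*(-1/574) = -w/574 - y/574)
j = -23159 (j = (-33 + 12)*1104 + 25 = -21*1104 + 25 = -23184 + 25 = -23159)
Q(1729, P)/j = (-1/574*1729 - 1/574*672)/(-23159) = (-247/82 - 48/41)*(-1/23159) = -343/82*(-1/23159) = 343/1899038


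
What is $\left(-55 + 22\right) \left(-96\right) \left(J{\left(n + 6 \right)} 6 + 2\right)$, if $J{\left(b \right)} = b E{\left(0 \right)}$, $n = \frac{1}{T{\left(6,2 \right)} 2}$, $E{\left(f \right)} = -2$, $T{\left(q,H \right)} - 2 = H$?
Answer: $-226512$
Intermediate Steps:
$T{\left(q,H \right)} = 2 + H$
$n = \frac{1}{8}$ ($n = \frac{1}{\left(2 + 2\right) 2} = \frac{1}{4 \cdot 2} = \frac{1}{8} \approx 0.125$)
$J{\left(b \right)} = - 2 b$ ($J{\left(b \right)} = b \left(-2\right) = - 2 b$)
$\left(-55 + 22\right) \left(-96\right) \left(J{\left(n + 6 \right)} 6 + 2\right) = \left(-55 + 22\right) \left(-96\right) \left(- 2 \left(\frac{1}{8} + 6\right) 6 + 2\right) = \left(-33\right) \left(-96\right) \left(\left(-2\right) \frac{49}{8} \cdot 6 + 2\right) = 3168 \left(\left(- \frac{49}{4}\right) 6 + 2\right) = 3168 \left(- \frac{147}{2} + 2\right) = 3168 \left(- \frac{143}{2}\right) = -226512$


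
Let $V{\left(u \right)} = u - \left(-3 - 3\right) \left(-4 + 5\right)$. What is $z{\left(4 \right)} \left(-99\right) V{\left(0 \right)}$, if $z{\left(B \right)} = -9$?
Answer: $5346$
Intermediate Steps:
$V{\left(u \right)} = 6 + u$ ($V{\left(u \right)} = u - \left(-6\right) 1 = u - -6 = u + 6 = 6 + u$)
$z{\left(4 \right)} \left(-99\right) V{\left(0 \right)} = \left(-9\right) \left(-99\right) \left(6 + 0\right) = 891 \cdot 6 = 5346$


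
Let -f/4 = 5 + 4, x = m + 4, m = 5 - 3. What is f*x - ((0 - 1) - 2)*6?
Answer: -198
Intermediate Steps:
m = 2
x = 6 (x = 2 + 4 = 6)
f = -36 (f = -4*(5 + 4) = -4*9 = -36)
f*x - ((0 - 1) - 2)*6 = -36*6 - ((0 - 1) - 2)*6 = -216 - (-1 - 2)*6 = -216 - 1*(-3)*6 = -216 + 3*6 = -216 + 18 = -198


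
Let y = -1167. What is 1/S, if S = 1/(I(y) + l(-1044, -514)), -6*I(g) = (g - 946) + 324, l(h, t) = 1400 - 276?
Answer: 8533/6 ≈ 1422.2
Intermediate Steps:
l(h, t) = 1124
I(g) = 311/3 - g/6 (I(g) = -((g - 946) + 324)/6 = -((-946 + g) + 324)/6 = -(-622 + g)/6 = 311/3 - g/6)
S = 6/8533 (S = 1/((311/3 - ⅙*(-1167)) + 1124) = 1/((311/3 + 389/2) + 1124) = 1/(1789/6 + 1124) = 1/(8533/6) = 6/8533 ≈ 0.00070315)
1/S = 1/(6/8533) = 8533/6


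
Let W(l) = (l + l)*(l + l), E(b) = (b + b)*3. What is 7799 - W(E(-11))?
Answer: -9625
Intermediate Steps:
E(b) = 6*b (E(b) = (2*b)*3 = 6*b)
W(l) = 4*l² (W(l) = (2*l)*(2*l) = 4*l²)
7799 - W(E(-11)) = 7799 - 4*(6*(-11))² = 7799 - 4*(-66)² = 7799 - 4*4356 = 7799 - 1*17424 = 7799 - 17424 = -9625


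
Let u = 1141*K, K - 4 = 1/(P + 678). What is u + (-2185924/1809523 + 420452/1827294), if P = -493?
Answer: 1397505266099501711/305854073170485 ≈ 4569.2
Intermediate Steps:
K = 741/185 (K = 4 + 1/(-493 + 678) = 4 + 1/185 = 741/185 ≈ 4.0054)
u = 845481/185 (u = 1141*(741/185) = 845481/185 ≈ 4570.2)
u + (-2185924/1809523 + 420452/1827294) = 845481/185 + (-2185924/1809523 + 420452/1827294) = 845481/185 + (-2185924*1/1809523 + 420452*(1/1827294)) = 845481/185 + (-2185924/1809523 + 210226/913647) = 845481/185 - 1616754122630/1653265260381 = 1397505266099501711/305854073170485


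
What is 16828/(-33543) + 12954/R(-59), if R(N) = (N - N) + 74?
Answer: 216635375/1241091 ≈ 174.55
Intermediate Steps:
R(N) = 74 (R(N) = 0 + 74 = 74)
16828/(-33543) + 12954/R(-59) = 16828/(-33543) + 12954/74 = 16828*(-1/33543) + 12954*(1/74) = -16828/33543 + 6477/37 = 216635375/1241091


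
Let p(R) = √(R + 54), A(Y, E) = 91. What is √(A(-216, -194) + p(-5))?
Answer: 7*√2 ≈ 9.8995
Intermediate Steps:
p(R) = √(54 + R)
√(A(-216, -194) + p(-5)) = √(91 + √(54 - 5)) = √(91 + √49) = √(91 + 7) = √98 = 7*√2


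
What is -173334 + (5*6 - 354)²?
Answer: -68358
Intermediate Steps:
-173334 + (5*6 - 354)² = -173334 + (30 - 354)² = -173334 + (-324)² = -173334 + 104976 = -68358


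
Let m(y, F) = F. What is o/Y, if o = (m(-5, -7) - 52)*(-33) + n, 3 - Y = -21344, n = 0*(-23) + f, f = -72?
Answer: 1875/21347 ≈ 0.087834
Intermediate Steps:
n = -72 (n = 0*(-23) - 72 = 0 - 72 = -72)
Y = 21347 (Y = 3 - 1*(-21344) = 3 + 21344 = 21347)
o = 1875 (o = (-7 - 52)*(-33) - 72 = -59*(-33) - 72 = 1947 - 72 = 1875)
o/Y = 1875/21347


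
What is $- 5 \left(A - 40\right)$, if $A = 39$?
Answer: $5$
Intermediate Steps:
$- 5 \left(A - 40\right) = - 5 \left(39 - 40\right) = \left(-5\right) \left(-1\right) = 5$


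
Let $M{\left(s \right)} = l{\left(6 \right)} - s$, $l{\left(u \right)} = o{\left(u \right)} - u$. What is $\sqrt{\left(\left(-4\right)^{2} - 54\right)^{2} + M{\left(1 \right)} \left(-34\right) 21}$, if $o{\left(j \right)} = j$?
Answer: $\sqrt{2158} \approx 46.454$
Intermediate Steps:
$l{\left(u \right)} = 0$ ($l{\left(u \right)} = u - u = 0$)
$M{\left(s \right)} = - s$ ($M{\left(s \right)} = 0 - s = - s$)
$\sqrt{\left(\left(-4\right)^{2} - 54\right)^{2} + M{\left(1 \right)} \left(-34\right) 21} = \sqrt{\left(\left(-4\right)^{2} - 54\right)^{2} + \left(-1\right) 1 \left(-34\right) 21} = \sqrt{\left(16 - 54\right)^{2} + \left(-1\right) \left(-34\right) 21} = \sqrt{\left(-38\right)^{2} + 34 \cdot 21} = \sqrt{1444 + 714} = \sqrt{2158}$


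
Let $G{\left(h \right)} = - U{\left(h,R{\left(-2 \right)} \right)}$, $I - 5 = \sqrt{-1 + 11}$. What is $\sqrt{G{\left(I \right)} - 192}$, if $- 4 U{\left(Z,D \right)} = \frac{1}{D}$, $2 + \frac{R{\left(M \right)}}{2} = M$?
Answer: $\frac{i \sqrt{12290}}{8} \approx 13.858 i$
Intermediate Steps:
$R{\left(M \right)} = -4 + 2 M$
$U{\left(Z,D \right)} = - \frac{1}{4 D}$
$I = 5 + \sqrt{10}$ ($I = 5 + \sqrt{-1 + 11} = 5 + \sqrt{10} \approx 8.1623$)
$G{\left(h \right)} = - \frac{1}{32}$ ($G{\left(h \right)} = - \frac{-1}{4 \left(-4 + 2 \left(-2\right)\right)} = - \frac{-1}{4 \left(-4 - 4\right)} = - \frac{-1}{4 \left(-8\right)} = - \frac{\left(-1\right) \left(-1\right)}{4 \cdot 8} = \left(-1\right) \frac{1}{32} = - \frac{1}{32}$)
$\sqrt{G{\left(I \right)} - 192} = \sqrt{- \frac{1}{32} - 192} = \sqrt{- \frac{6145}{32}} = \frac{i \sqrt{12290}}{8}$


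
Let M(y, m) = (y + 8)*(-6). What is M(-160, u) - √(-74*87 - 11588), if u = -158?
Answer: 912 - I*√18026 ≈ 912.0 - 134.26*I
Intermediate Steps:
M(y, m) = -48 - 6*y (M(y, m) = (8 + y)*(-6) = -48 - 6*y)
M(-160, u) - √(-74*87 - 11588) = (-48 - 6*(-160)) - √(-74*87 - 11588) = (-48 + 960) - √(-6438 - 11588) = 912 - √(-18026) = 912 - I*√18026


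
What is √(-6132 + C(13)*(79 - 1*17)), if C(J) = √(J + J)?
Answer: √(-6132 + 62*√26) ≈ 76.262*I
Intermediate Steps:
C(J) = √2*√J (C(J) = √(2*J) = √2*√J)
√(-6132 + C(13)*(79 - 1*17)) = √(-6132 + (√2*√13)*(79 - 1*17)) = √(-6132 + √26*(79 - 17)) = √(-6132 + √26*62) = √(-6132 + 62*√26)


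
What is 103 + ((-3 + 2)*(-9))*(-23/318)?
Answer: 10849/106 ≈ 102.35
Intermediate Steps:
103 + ((-3 + 2)*(-9))*(-23/318) = 103 + (-1*(-9))*(-23*1/318) = 103 + 9*(-23/318) = 103 - 69/106 = 10849/106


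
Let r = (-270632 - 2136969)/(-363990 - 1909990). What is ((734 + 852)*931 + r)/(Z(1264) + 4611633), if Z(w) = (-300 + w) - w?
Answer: 3357683960281/10486079015340 ≈ 0.32020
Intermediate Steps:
Z(w) = -300
r = 2407601/2273980 (r = -2407601/(-2273980) = -2407601*(-1/2273980) = 2407601/2273980 ≈ 1.0588)
((734 + 852)*931 + r)/(Z(1264) + 4611633) = ((734 + 852)*931 + 2407601/2273980)/(-300 + 4611633) = (1586*931 + 2407601/2273980)/4611333 = (1476566 + 2407601/2273980)*(1/4611333) = (3357683960281/2273980)*(1/4611333) = 3357683960281/10486079015340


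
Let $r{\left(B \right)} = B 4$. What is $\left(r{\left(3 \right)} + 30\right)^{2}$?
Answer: $1764$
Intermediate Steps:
$r{\left(B \right)} = 4 B$
$\left(r{\left(3 \right)} + 30\right)^{2} = \left(4 \cdot 3 + 30\right)^{2} = \left(12 + 30\right)^{2} = 42^{2} = 1764$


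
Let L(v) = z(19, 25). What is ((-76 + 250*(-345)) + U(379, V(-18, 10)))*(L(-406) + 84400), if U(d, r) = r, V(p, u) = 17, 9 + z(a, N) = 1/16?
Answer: -116539331413/16 ≈ -7.2837e+9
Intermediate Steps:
z(a, N) = -143/16 (z(a, N) = -9 + 1/16 = -143/16)
L(v) = -143/16
((-76 + 250*(-345)) + U(379, V(-18, 10)))*(L(-406) + 84400) = ((-76 + 250*(-345)) + 17)*(-143/16 + 84400) = ((-76 - 86250) + 17)*(1350257/16) = (-86326 + 17)*(1350257/16) = -86309*1350257/16 = -116539331413/16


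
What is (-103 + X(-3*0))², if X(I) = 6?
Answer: 9409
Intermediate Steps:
(-103 + X(-3*0))² = (-103 + 6)² = (-97)² = 9409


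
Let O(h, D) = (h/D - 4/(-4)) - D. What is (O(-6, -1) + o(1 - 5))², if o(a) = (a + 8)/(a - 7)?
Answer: 7056/121 ≈ 58.314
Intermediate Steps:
O(h, D) = 1 - D + h/D (O(h, D) = (h/D - 4*(-¼)) - D = (h/D + 1) - D = (1 + h/D) - D = 1 - D + h/D)
o(a) = (8 + a)/(-7 + a)
(O(-6, -1) + o(1 - 5))² = ((1 - 1*(-1) - 6/(-1)) + (8 + (1 - 5))/(-7 + (1 - 5)))² = ((1 + 1 - 6*(-1)) + (8 - 4)/(-7 - 4))² = ((1 + 1 + 6) + 4/(-11))² = (8 - 1/11*4)² = (8 - 4/11)² = (84/11)² = 7056/121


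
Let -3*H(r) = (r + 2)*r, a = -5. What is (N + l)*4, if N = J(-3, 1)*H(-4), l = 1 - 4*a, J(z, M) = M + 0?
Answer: 220/3 ≈ 73.333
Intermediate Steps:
H(r) = -r*(2 + r)/3 (H(r) = -(r + 2)*r/3 = -(2 + r)*r/3 = -r*(2 + r)/3)
J(z, M) = M
l = 21 (l = 1 - 4*(-5) = 1 + 20 = 21)
N = -8/3 (N = 1*(-⅓*(-4)*(2 - 4)) = 1*(-⅓*(-4)*(-2)) = 1*(-8/3) = -8/3 ≈ -2.6667)
(N + l)*4 = (-8/3 + 21)*4 = (55/3)*4 = 220/3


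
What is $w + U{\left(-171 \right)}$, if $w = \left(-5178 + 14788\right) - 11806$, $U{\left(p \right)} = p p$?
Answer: $27045$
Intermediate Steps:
$U{\left(p \right)} = p^{2}$
$w = -2196$ ($w = 9610 - 11806 = -2196$)
$w + U{\left(-171 \right)} = -2196 + \left(-171\right)^{2} = -2196 + 29241 = 27045$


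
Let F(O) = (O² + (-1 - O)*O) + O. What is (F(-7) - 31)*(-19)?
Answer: 589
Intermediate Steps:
F(O) = O + O² + O*(-1 - O) (F(O) = (O² + O*(-1 - O)) + O = O + O² + O*(-1 - O))
(F(-7) - 31)*(-19) = (0 - 31)*(-19) = -31*(-19) = 589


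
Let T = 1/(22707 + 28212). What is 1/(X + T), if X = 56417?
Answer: 50919/2872697224 ≈ 1.7725e-5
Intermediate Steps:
T = 1/50919 ≈ 1.9639e-5
1/(X + T) = 1/(56417 + 1/50919) = 1/(2872697224/50919) = 50919/2872697224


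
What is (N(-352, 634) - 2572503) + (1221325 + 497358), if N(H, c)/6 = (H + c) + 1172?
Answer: -845096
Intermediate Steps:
N(H, c) = 7032 + 6*H + 6*c (N(H, c) = 6*((H + c) + 1172) = 6*(1172 + H + c) = 7032 + 6*H + 6*c)
(N(-352, 634) - 2572503) + (1221325 + 497358) = ((7032 + 6*(-352) + 6*634) - 2572503) + (1221325 + 497358) = ((7032 - 2112 + 3804) - 2572503) + 1718683 = (8724 - 2572503) + 1718683 = -2563779 + 1718683 = -845096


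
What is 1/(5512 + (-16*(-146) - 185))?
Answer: 1/7663 ≈ 0.00013050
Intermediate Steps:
1/(5512 + (-16*(-146) - 185)) = 1/(5512 + (2336 - 185)) = 1/(5512 + 2151) = 1/7663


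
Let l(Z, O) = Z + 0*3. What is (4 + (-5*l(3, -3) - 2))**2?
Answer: 169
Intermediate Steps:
l(Z, O) = Z (l(Z, O) = Z + 0 = Z)
(4 + (-5*l(3, -3) - 2))**2 = (4 + (-5*3 - 2))**2 = (4 + (-15 - 2))**2 = (4 - 17)**2 = (-13)**2 = 169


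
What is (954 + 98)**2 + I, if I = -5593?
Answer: 1101111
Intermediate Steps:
(954 + 98)**2 + I = (954 + 98)**2 - 5593 = 1052**2 - 5593 = 1106704 - 5593 = 1101111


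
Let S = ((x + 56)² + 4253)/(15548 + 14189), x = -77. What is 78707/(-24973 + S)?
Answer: -2340510059/742617407 ≈ -3.1517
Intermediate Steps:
S = 4694/29737 (S = ((-77 + 56)² + 4253)/(15548 + 14189) = ((-21)² + 4253)/29737 = (441 + 4253)*(1/29737) = 4694*(1/29737) = 4694/29737 ≈ 0.15785)
78707/(-24973 + S) = 78707/(-24973 + 4694/29737) = 78707/(-742617407/29737) = 78707*(-29737/742617407) = -2340510059/742617407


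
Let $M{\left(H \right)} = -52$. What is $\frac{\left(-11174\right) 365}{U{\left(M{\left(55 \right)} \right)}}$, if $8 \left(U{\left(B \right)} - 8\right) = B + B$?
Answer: $815702$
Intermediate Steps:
$U{\left(B \right)} = 8 + \frac{B}{4}$ ($U{\left(B \right)} = 8 + \frac{B + B}{8} = 8 + \frac{2 B}{8} = 8 + \frac{B}{4}$)
$\frac{\left(-11174\right) 365}{U{\left(M{\left(55 \right)} \right)}} = \frac{\left(-11174\right) 365}{8 + \frac{1}{4} \left(-52\right)} = - \frac{4078510}{8 - 13} = - \frac{4078510}{-5} = \left(-4078510\right) \left(- \frac{1}{5}\right) = 815702$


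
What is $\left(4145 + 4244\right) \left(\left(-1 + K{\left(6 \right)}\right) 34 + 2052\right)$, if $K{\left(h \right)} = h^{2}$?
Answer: $27197138$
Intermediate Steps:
$\left(4145 + 4244\right) \left(\left(-1 + K{\left(6 \right)}\right) 34 + 2052\right) = \left(4145 + 4244\right) \left(\left(-1 + 6^{2}\right) 34 + 2052\right) = 8389 \left(\left(-1 + 36\right) 34 + 2052\right) = 8389 \left(35 \cdot 34 + 2052\right) = 8389 \left(1190 + 2052\right) = 8389 \cdot 3242 = 27197138$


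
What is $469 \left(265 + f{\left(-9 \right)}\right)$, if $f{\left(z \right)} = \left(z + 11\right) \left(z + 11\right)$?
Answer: $126161$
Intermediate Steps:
$f{\left(z \right)} = \left(11 + z\right)^{2}$ ($f{\left(z \right)} = \left(11 + z\right) \left(11 + z\right) = \left(11 + z\right)^{2}$)
$469 \left(265 + f{\left(-9 \right)}\right) = 469 \left(265 + \left(11 - 9\right)^{2}\right) = 469 \left(265 + 2^{2}\right) = 469 \left(265 + 4\right) = 469 \cdot 269 = 126161$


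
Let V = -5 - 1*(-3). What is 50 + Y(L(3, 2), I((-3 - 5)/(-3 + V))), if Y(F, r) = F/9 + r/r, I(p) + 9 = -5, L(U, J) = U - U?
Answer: 51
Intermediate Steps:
L(U, J) = 0
V = -2 (V = -5 + 3 = -2)
I(p) = -14 (I(p) = -9 - 5 = -14)
Y(F, r) = 1 + F/9 (Y(F, r) = F*(⅑) + 1 = F/9 + 1 = 1 + F/9)
50 + Y(L(3, 2), I((-3 - 5)/(-3 + V))) = 50 + (1 + (⅑)*0) = 50 + (1 + 0) = 50 + 1 = 51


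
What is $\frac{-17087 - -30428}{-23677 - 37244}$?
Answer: $- \frac{4447}{20307} \approx -0.21899$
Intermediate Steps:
$\frac{-17087 - -30428}{-23677 - 37244} = \frac{-17087 + 30428}{-60921} = 13341 \left(- \frac{1}{60921}\right) = - \frac{4447}{20307}$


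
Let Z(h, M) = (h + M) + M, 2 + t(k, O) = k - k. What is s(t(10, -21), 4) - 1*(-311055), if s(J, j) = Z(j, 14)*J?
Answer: 310991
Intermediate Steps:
t(k, O) = -2 (t(k, O) = -2 + (k - k) = -2 + 0 = -2)
Z(h, M) = h + 2*M (Z(h, M) = (M + h) + M = h + 2*M)
s(J, j) = J*(28 + j) (s(J, j) = (j + 2*14)*J = (j + 28)*J = (28 + j)*J = J*(28 + j))
s(t(10, -21), 4) - 1*(-311055) = -2*(28 + 4) - 1*(-311055) = -2*32 + 311055 = -64 + 311055 = 310991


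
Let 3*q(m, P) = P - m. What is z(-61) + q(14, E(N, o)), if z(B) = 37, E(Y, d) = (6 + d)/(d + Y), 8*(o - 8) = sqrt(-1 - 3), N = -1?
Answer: 77714/2355 - 28*I/2355 ≈ 33.0 - 0.01189*I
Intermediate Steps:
o = 8 + I/4 (o = 8 + sqrt(-1 - 3)/8 = 8 + sqrt(-4)/8 = 8 + (2*I)/8 = 8 + I/4 ≈ 8.0 + 0.25*I)
E(Y, d) = (6 + d)/(Y + d)
q(m, P) = -m/3 + P/3 (q(m, P) = (P - m)/3 = -m/3 + P/3)
z(-61) + q(14, E(N, o)) = 37 + (-1/3*14 + ((6 + (8 + I/4))/(-1 + (8 + I/4)))/3) = 37 + (-14/3 + ((14 + I/4)/(7 + I/4))/3) = 37 + (-14/3 + ((16*(7 - I/4)/785)*(14 + I/4))/3) = 37 + (-14/3 + (16*(7 - I/4)*(14 + I/4)/785)/3) = 37 + (-14/3 + 16*(7 - I/4)*(14 + I/4)/2355) = 97/3 + 16*(7 - I/4)*(14 + I/4)/2355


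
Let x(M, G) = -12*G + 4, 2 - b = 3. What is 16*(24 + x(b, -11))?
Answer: 2560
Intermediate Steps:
b = -1 (b = 2 - 1*3 = 2 - 3 = -1)
x(M, G) = 4 - 12*G
16*(24 + x(b, -11)) = 16*(24 + (4 - 12*(-11))) = 16*(24 + (4 + 132)) = 16*(24 + 136) = 16*160 = 2560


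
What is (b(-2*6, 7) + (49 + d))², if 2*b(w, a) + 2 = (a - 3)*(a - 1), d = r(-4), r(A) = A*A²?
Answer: 16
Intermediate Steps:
r(A) = A³
d = -64 (d = (-4)³ = -64)
b(w, a) = -1 + (-1 + a)*(-3 + a)/2 (b(w, a) = -1 + ((a - 3)*(a - 1))/2 = -1 + ((-3 + a)*(-1 + a))/2 = -1 + ((-1 + a)*(-3 + a))/2 = -1 + (-1 + a)*(-3 + a)/2)
(b(-2*6, 7) + (49 + d))² = ((½ + (½)*7² - 2*7) + (49 - 64))² = ((½ + (½)*49 - 14) - 15)² = ((½ + 49/2 - 14) - 15)² = (11 - 15)² = (-4)² = 16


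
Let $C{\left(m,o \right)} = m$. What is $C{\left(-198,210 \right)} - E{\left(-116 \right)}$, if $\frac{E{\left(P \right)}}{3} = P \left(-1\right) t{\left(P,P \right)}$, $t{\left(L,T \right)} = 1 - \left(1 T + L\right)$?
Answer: $-81282$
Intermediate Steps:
$t{\left(L,T \right)} = 1 - L - T$ ($t{\left(L,T \right)} = 1 - \left(T + L\right) = 1 - \left(L + T\right) = 1 - L - T$)
$E{\left(P \right)} = - 3 P \left(1 - 2 P\right)$ ($E{\left(P \right)} = 3 P \left(-1\right) \left(1 - P - P\right) = 3 - P \left(1 - 2 P\right) = 3 \left(- P \left(1 - 2 P\right)\right) = - 3 P \left(1 - 2 P\right)$)
$C{\left(-198,210 \right)} - E{\left(-116 \right)} = -198 - 3 \left(-116\right) \left(-1 + 2 \left(-116\right)\right) = -198 - 3 \left(-116\right) \left(-1 - 232\right) = -198 - 3 \left(-116\right) \left(-233\right) = -198 - 81084 = -81282$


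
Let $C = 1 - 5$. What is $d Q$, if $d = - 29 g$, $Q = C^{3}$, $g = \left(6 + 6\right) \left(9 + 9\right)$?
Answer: $400896$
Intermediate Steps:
$C = -4$ ($C = 1 - 5 = -4$)
$g = 216$ ($g = 12 \cdot 18 = 216$)
$Q = -64$ ($Q = \left(-4\right)^{3} = -64$)
$d = -6264$ ($d = \left(-29\right) 216 = -6264$)
$d Q = \left(-6264\right) \left(-64\right) = 400896$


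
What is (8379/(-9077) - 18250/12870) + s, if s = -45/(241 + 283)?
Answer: -14856726607/6121419876 ≈ -2.4270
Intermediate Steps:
s = -45/524 ≈ -0.085878
(8379/(-9077) - 18250/12870) + s = (8379/(-9077) - 18250/12870) - 45/524 = (8379*(-1/9077) - 18250*1/12870) - 45/524 = (-8379/9077 - 1825/1287) - 45/524 = -27349298/11682099 - 45/524 = -14856726607/6121419876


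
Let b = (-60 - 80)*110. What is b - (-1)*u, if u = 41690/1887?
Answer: -29018110/1887 ≈ -15378.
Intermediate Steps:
u = 41690/1887 (u = 41690*(1/1887) = 41690/1887 ≈ 22.093)
b = -15400 (b = -140*110 = -15400)
b - (-1)*u = -15400 - (-1)*41690/1887 = -15400 - 1*(-41690/1887) = -15400 + 41690/1887 = -29018110/1887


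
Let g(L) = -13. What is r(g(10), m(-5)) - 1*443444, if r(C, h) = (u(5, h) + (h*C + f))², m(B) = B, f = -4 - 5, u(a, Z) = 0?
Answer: -440308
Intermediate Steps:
f = -9
r(C, h) = (-9 + C*h)² (r(C, h) = (0 + (h*C - 9))² = (0 + (C*h - 9))² = (0 + (-9 + C*h))² = (-9 + C*h)²)
r(g(10), m(-5)) - 1*443444 = (-9 - 13*(-5))² - 1*443444 = (-9 + 65)² - 443444 = 56² - 443444 = 3136 - 443444 = -440308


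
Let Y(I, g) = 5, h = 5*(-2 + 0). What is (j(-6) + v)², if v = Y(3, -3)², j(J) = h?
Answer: 225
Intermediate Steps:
h = -10 (h = 5*(-2) = -10)
j(J) = -10
v = 25 (v = 5² = 25)
(j(-6) + v)² = (-10 + 25)² = 15² = 225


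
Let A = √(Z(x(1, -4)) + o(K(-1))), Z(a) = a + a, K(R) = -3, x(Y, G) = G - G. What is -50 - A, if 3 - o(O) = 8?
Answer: -50 - I*√5 ≈ -50.0 - 2.2361*I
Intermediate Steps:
x(Y, G) = 0
o(O) = -5 (o(O) = 3 - 1*8 = 3 - 8 = -5)
Z(a) = 2*a
A = I*√5 (A = √(2*0 - 5) = √(0 - 5) = √(-5) = I*√5 ≈ 2.2361*I)
-50 - A = -50 - I*√5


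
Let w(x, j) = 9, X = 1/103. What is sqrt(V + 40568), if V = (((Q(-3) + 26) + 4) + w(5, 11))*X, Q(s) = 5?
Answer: 2*sqrt(107597611)/103 ≈ 201.42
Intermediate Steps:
X = 1/103 ≈ 0.0097087
V = 44/103 (V = (((5 + 26) + 4) + 9)*(1/103) = ((31 + 4) + 9)*(1/103) = (35 + 9)*(1/103) = 44*(1/103) = 44/103 ≈ 0.42718)
sqrt(V + 40568) = sqrt(44/103 + 40568) = sqrt(4178548/103) = 2*sqrt(107597611)/103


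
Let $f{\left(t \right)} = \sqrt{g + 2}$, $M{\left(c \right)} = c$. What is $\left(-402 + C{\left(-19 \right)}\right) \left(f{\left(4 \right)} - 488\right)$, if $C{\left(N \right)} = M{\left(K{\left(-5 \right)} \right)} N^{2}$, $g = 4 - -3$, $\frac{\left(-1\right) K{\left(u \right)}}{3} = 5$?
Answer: $2821245$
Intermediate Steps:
$K{\left(u \right)} = -15$ ($K{\left(u \right)} = \left(-3\right) 5 = -15$)
$g = 7$ ($g = 4 + 3 = 7$)
$C{\left(N \right)} = - 15 N^{2}$
$f{\left(t \right)} = 3$ ($f{\left(t \right)} = \sqrt{7 + 2} = \sqrt{9} = 3$)
$\left(-402 + C{\left(-19 \right)}\right) \left(f{\left(4 \right)} - 488\right) = \left(-402 - 15 \left(-19\right)^{2}\right) \left(3 - 488\right) = \left(-402 - 5415\right) \left(-485\right) = \left(-5817\right) \left(-485\right) = 2821245$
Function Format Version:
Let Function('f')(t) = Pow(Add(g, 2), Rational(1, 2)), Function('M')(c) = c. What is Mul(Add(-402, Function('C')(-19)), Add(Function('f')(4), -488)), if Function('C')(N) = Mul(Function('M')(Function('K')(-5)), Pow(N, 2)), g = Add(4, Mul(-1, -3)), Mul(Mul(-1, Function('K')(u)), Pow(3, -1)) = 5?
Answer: 2821245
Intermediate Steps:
Function('K')(u) = -15 (Function('K')(u) = Mul(-3, 5) = -15)
g = 7 (g = Add(4, 3) = 7)
Function('C')(N) = Mul(-15, Pow(N, 2))
Function('f')(t) = 3 (Function('f')(t) = Pow(Add(7, 2), Rational(1, 2)) = Pow(9, Rational(1, 2)) = 3)
Mul(Add(-402, Function('C')(-19)), Add(Function('f')(4), -488)) = Mul(Add(-402, Mul(-15, Pow(-19, 2))), Add(3, -488)) = Mul(Add(-402, Mul(-15, 361)), -485) = Mul(Add(-402, -5415), -485) = Mul(-5817, -485) = 2821245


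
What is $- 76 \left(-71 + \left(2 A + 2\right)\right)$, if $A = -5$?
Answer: $6004$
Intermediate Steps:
$- 76 \left(-71 + \left(2 A + 2\right)\right) = - 76 \left(-71 + \left(2 \left(-5\right) + 2\right)\right) = - 76 \left(-71 + \left(-10 + 2\right)\right) = - 76 \left(-71 - 8\right) = \left(-76\right) \left(-79\right) = 6004$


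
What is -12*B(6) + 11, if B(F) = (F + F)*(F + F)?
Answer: -1717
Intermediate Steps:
B(F) = 4*F² (B(F) = (2*F)*(2*F) = 4*F²)
-12*B(6) + 11 = -48*6² + 11 = -48*36 + 11 = -12*144 + 11 = -1728 + 11 = -1717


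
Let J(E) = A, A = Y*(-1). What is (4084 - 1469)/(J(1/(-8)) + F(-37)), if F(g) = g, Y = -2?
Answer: -523/7 ≈ -74.714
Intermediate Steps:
A = 2 (A = -2*(-1) = 2)
J(E) = 2
(4084 - 1469)/(J(1/(-8)) + F(-37)) = (4084 - 1469)/(2 - 37) = 2615/(-35) = 2615*(-1/35) = -523/7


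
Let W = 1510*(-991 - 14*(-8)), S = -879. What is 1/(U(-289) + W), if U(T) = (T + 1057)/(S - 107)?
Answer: -493/654354354 ≈ -7.5341e-7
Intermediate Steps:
W = -1327290 (W = 1510*(-991 + 112) = 1510*(-879) = -1327290)
U(T) = -1057/986 - T/986 (U(T) = (T + 1057)/(-879 - 107) = (1057 + T)/(-986) = (1057 + T)*(-1/986) = -1057/986 - T/986)
1/(U(-289) + W) = 1/((-1057/986 - 1/986*(-289)) - 1327290) = 1/((-1057/986 + 17/58) - 1327290) = 1/(-384/493 - 1327290) = 1/(-654354354/493) = -493/654354354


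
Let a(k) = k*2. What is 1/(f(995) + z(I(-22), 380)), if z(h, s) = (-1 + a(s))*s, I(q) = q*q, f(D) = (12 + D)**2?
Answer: 1/1302469 ≈ 7.6777e-7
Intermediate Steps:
a(k) = 2*k
I(q) = q**2
z(h, s) = s*(-1 + 2*s) (z(h, s) = (-1 + 2*s)*s = s*(-1 + 2*s))
1/(f(995) + z(I(-22), 380)) = 1/((12 + 995)**2 + 380*(-1 + 2*380)) = 1/(1007**2 + 380*(-1 + 760)) = 1/(1014049 + 380*759) = 1/(1014049 + 288420) = 1/1302469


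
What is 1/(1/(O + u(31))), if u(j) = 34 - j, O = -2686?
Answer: -2683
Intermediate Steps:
1/(1/(O + u(31))) = 1/(1/(-2686 + (34 - 1*31))) = 1/(1/(-2686 + (34 - 31))) = 1/(1/(-2686 + 3)) = 1/(1/(-2683)) = 1/(-1/2683) = -2683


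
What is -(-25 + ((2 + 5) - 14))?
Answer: 32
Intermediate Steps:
-(-25 + ((2 + 5) - 14)) = -(-25 + (7 - 14)) = -(-25 - 7) = -1*(-32) = 32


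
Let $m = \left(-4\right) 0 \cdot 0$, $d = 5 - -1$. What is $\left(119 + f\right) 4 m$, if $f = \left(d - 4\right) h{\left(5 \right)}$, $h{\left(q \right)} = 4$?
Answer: $0$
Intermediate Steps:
$d = 6$ ($d = 5 + 1 = 6$)
$m = 0$ ($m = 0 \cdot 0 = 0$)
$f = 8$ ($f = \left(6 - 4\right) 4 = 2 \cdot 4 = 8$)
$\left(119 + f\right) 4 m = \left(119 + 8\right) 4 \cdot 0 = 127 \cdot 0 = 0$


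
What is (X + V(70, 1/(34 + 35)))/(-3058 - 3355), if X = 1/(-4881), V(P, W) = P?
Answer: -341669/31301853 ≈ -0.010915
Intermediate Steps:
X = -1/4881 ≈ -0.00020488
(X + V(70, 1/(34 + 35)))/(-3058 - 3355) = (-1/4881 + 70)/(-3058 - 3355) = (341669/4881)/(-6413) = (341669/4881)*(-1/6413) = -341669/31301853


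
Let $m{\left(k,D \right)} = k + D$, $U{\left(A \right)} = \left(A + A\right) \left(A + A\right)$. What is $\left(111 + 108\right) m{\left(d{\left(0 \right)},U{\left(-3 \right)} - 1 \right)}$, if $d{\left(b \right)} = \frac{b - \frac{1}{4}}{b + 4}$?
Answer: $\frac{122421}{16} \approx 7651.3$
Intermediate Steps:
$U{\left(A \right)} = 4 A^{2}$ ($U{\left(A \right)} = 2 A 2 A = 4 A^{2}$)
$d{\left(b \right)} = \frac{- \frac{1}{4} + b}{4 + b}$ ($d{\left(b \right)} = \frac{b - \frac{1}{4}}{4 + b} = \frac{- \frac{1}{4} + b}{4 + b}$)
$m{\left(k,D \right)} = D + k$
$\left(111 + 108\right) m{\left(d{\left(0 \right)},U{\left(-3 \right)} - 1 \right)} = \left(111 + 108\right) \left(\left(4 \left(-3\right)^{2} - 1\right) + \frac{- \frac{1}{4} + 0}{4 + 0}\right) = 219 \left(\left(4 \cdot 9 - 1\right) + \frac{1}{4} \left(- \frac{1}{4}\right)\right) = 219 \left(\left(36 - 1\right) + \frac{1}{4} \left(- \frac{1}{4}\right)\right) = 219 \left(35 - \frac{1}{16}\right) = 219 \cdot \frac{559}{16} = \frac{122421}{16}$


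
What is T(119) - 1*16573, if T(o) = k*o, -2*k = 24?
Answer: -18001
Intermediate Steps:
k = -12 (k = -½*24 = -12)
T(o) = -12*o
T(119) - 1*16573 = -12*119 - 1*16573 = -1428 - 16573 = -18001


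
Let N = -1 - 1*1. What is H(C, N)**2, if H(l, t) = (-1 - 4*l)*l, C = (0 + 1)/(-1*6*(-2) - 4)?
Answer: 9/256 ≈ 0.035156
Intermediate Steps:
N = -2 (N = -1 - 1 = -2)
C = 1/8 (C = 1/(-6*(-2) - 4) = 1/(12 - 4) = 1/8 ≈ 0.12500)
H(l, t) = l*(-1 - 4*l)
H(C, N)**2 = (-1*1/8*(1 + 4*(1/8)))**2 = (-1*1/8*(1 + 1/2))**2 = (-1*1/8*3/2)**2 = (-3/16)**2 = 9/256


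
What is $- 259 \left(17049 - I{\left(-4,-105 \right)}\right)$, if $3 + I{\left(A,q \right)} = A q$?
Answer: $-4307688$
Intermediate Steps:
$I{\left(A,q \right)} = -3 + A q$
$- 259 \left(17049 - I{\left(-4,-105 \right)}\right) = - 259 \left(17049 - \left(-3 - -420\right)\right) = - 259 \left(17049 - \left(-3 + 420\right)\right) = - 259 \left(17049 - 417\right) = \left(-259\right) 16632 = -4307688$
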